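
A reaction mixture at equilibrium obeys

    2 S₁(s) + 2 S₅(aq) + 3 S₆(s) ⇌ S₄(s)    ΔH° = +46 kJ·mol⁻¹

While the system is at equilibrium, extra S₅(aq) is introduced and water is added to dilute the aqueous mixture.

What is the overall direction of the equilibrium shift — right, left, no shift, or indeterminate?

Adding S₅ (aq), a reactant, drives the reaction to the right.
Dilution lowers every aqueous concentration by the same factor. Δn_aq = 0 − 2 = -2, so the system shifts toward the side with more dissolved moles — to the left.
The individual effects push in opposite directions; without quantitative information the net direction cannot be determined.

cannot be determined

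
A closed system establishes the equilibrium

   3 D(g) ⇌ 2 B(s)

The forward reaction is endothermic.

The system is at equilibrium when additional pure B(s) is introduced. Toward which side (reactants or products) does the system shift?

no shift

B is a pure solid; its activity is 1 regardless of amount, so Q is unaffected — no shift from this change.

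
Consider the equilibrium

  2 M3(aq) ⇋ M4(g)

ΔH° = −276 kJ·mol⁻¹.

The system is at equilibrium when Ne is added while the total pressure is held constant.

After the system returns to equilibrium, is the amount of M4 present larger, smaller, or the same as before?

Adding inert gas at constant total pressure expands the volume and lowers every reacting partial pressure. With Δn_gas = 1 − 0 = +1, Q moves away from K toward the side with fewer gas moles, so the system shifts toward the side with more gas moles — to the right.
The net shift is to the right. M4 is a product, so its amount increases.

increases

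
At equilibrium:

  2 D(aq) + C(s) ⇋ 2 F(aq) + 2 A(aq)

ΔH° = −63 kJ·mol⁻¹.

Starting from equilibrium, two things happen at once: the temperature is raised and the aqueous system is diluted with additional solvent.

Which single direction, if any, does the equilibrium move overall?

cannot be determined

The forward reaction is exothermic. Raising T favours the endothermic direction — shift to the left.
Dilution lowers every aqueous concentration by the same factor. Δn_aq = 4 − 2 = +2, so the system shifts toward the side with more dissolved moles — to the right.
The individual effects push in opposite directions; without quantitative information the net direction cannot be determined.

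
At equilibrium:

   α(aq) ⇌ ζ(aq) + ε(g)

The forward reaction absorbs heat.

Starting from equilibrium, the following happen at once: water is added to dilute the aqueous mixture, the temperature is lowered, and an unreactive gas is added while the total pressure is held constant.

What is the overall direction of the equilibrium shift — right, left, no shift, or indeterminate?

cannot be determined

Dilution scales every aqueous concentration by the same factor. Δn_aq = 1 − 1 = 0, so Q is unchanged — no shift.
The forward reaction is endothermic. Lowering T favours the exothermic direction — shift to the left.
Adding inert gas at constant total pressure expands the volume and lowers every reacting partial pressure. With Δn_gas = 1 − 0 = +1, Q moves away from K toward the side with fewer gas moles, so the system shifts toward the side with more gas moles — to the right.
The individual effects push in opposite directions; without quantitative information the net direction cannot be determined.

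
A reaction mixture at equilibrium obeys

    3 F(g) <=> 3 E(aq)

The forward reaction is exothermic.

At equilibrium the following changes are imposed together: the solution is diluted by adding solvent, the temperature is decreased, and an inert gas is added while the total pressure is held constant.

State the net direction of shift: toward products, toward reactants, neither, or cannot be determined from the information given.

cannot be determined

Dilution lowers every aqueous concentration by the same factor. Δn_aq = 3 − 0 = +3, so the system shifts toward the side with more dissolved moles — to the right.
The forward reaction is exothermic. Lowering T favours the exothermic direction — shift to the right.
Adding inert gas at constant total pressure expands the volume and lowers every reacting partial pressure. With Δn_gas = 0 − 3 = -3, Q moves away from K toward the side with fewer gas moles, so the system shifts toward the side with more gas moles — to the left.
The individual effects push in opposite directions; without quantitative information the net direction cannot be determined.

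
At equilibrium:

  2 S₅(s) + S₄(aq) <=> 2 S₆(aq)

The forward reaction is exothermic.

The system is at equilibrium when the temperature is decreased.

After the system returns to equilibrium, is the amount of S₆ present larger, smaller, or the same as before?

The forward reaction is exothermic. Lowering T favours the exothermic direction — shift to the right.
The net shift is to the right. S₆ is a product, so its amount increases.

increases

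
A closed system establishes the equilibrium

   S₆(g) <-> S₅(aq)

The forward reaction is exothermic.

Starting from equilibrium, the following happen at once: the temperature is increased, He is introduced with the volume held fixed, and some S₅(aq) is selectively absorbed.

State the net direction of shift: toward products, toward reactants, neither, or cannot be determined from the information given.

cannot be determined

The forward reaction is exothermic. Raising T favours the endothermic direction — shift to the left.
At constant volume, adding an inert gas leaves every reacting species' partial pressure unchanged, so Q is unchanged — no shift from this change.
Removing S₅ (aq), a product, drives the reaction to the right.
The individual effects push in opposite directions; without quantitative information the net direction cannot be determined.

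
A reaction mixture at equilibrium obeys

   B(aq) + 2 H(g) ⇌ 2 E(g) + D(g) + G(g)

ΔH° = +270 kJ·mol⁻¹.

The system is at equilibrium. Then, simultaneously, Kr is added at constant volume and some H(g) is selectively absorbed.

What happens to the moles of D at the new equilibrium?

At constant volume, adding an inert gas leaves every reacting species' partial pressure unchanged, so Q is unchanged — no shift from this change.
Removing H (g), a reactant, drives the reaction to the left.
The net shift is to the left. D is a product, so its amount decreases.

decreases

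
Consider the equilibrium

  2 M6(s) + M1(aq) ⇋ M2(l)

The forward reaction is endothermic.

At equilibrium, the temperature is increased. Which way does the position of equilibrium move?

The forward reaction is endothermic. Raising T favours the endothermic direction — shift to the right.

right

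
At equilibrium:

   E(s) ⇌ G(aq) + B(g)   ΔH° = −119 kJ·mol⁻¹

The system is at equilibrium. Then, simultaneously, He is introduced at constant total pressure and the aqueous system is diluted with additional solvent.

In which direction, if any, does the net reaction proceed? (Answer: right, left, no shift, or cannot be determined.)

Adding inert gas at constant total pressure expands the volume and lowers every reacting partial pressure. With Δn_gas = 1 − 0 = +1, Q moves away from K toward the side with fewer gas moles, so the system shifts toward the side with more gas moles — to the right.
Dilution lowers every aqueous concentration by the same factor. Δn_aq = 1 − 0 = +1, so the system shifts toward the side with more dissolved moles — to the right.
All effects act in the same direction — net shift to the right.

right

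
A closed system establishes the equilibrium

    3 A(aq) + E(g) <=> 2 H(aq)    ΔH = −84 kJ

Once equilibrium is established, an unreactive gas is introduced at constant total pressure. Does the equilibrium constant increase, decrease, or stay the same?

unchanged

The equilibrium constant depends only on temperature. This perturbation may move the position of equilibrium, but since T is unchanged, K itself is unchanged.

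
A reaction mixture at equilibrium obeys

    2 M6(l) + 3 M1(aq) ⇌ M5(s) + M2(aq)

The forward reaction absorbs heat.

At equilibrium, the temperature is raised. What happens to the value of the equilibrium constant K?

K depends on temperature via the van 't Hoff relation. The forward reaction is endothermic, so raising T increases K.

increases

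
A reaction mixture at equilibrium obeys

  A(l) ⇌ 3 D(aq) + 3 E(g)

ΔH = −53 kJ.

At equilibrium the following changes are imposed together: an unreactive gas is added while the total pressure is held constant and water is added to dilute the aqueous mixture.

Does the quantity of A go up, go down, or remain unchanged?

Adding inert gas at constant total pressure expands the volume and lowers every reacting partial pressure. With Δn_gas = 3 − 0 = +3, Q moves away from K toward the side with fewer gas moles, so the system shifts toward the side with more gas moles — to the right.
Dilution lowers every aqueous concentration by the same factor. Δn_aq = 3 − 0 = +3, so the system shifts toward the side with more dissolved moles — to the right.
The net shift is to the right. A is a reactant, so its amount decreases.

decreases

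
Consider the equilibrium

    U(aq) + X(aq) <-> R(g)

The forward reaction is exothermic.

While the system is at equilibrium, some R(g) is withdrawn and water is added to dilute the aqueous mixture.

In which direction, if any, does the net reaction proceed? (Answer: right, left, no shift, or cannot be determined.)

cannot be determined

Removing R (g), a product, drives the reaction to the right.
Dilution lowers every aqueous concentration by the same factor. Δn_aq = 0 − 2 = -2, so the system shifts toward the side with more dissolved moles — to the left.
The individual effects push in opposite directions; without quantitative information the net direction cannot be determined.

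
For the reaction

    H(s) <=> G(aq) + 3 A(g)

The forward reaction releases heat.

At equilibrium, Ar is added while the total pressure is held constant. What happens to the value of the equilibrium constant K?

unchanged

The equilibrium constant depends only on temperature. This perturbation may move the position of equilibrium, but since T is unchanged, K itself is unchanged.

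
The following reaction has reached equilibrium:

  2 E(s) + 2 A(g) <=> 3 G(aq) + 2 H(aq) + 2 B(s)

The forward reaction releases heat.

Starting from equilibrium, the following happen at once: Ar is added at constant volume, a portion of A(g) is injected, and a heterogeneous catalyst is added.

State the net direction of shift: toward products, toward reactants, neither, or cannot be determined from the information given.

right

At constant volume, adding an inert gas leaves every reacting species' partial pressure unchanged, so Q is unchanged — no shift from this change.
Adding A (g), a reactant, drives the reaction to the right.
A catalyst speeds both forward and reverse rates equally; it changes neither Q nor K — no shift from this change.
Only the nonzero effect(s) matter; the net shift is to the right.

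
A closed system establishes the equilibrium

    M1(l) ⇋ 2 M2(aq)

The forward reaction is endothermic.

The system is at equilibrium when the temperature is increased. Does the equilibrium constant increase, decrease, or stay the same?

increases

K depends on temperature via the van 't Hoff relation. The forward reaction is endothermic, so raising T increases K.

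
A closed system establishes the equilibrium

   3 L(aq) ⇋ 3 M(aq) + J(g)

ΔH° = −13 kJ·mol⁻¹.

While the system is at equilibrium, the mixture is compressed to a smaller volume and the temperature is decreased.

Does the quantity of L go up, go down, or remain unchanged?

cannot be determined

Gas moles: reactants 0, products 1 (Δn_gas = +1). Compression shifts the system toward the side with fewer moles of gas — to the left.
The forward reaction is exothermic. Lowering T favours the exothermic direction — shift to the right.
The two effects oppose each other, so the net shift — and hence the change in L — cannot be determined from the given information.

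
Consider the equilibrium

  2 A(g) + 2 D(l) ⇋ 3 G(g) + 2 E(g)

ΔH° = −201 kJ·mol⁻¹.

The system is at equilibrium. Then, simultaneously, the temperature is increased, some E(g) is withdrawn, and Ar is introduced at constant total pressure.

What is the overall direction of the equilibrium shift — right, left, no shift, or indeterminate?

The forward reaction is exothermic. Raising T favours the endothermic direction — shift to the left.
Removing E (g), a product, drives the reaction to the right.
Adding inert gas at constant total pressure expands the volume and lowers every reacting partial pressure. With Δn_gas = 5 − 2 = +3, Q moves away from K toward the side with fewer gas moles, so the system shifts toward the side with more gas moles — to the right.
The individual effects push in opposite directions; without quantitative information the net direction cannot be determined.

cannot be determined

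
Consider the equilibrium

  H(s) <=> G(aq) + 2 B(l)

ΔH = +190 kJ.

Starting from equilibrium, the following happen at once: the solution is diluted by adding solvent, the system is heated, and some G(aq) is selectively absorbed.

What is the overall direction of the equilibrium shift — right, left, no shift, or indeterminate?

Dilution lowers every aqueous concentration by the same factor. Δn_aq = 1 − 0 = +1, so the system shifts toward the side with more dissolved moles — to the right.
The forward reaction is endothermic. Raising T favours the endothermic direction — shift to the right.
Removing G (aq), a product, drives the reaction to the right.
All effects act in the same direction — net shift to the right.

right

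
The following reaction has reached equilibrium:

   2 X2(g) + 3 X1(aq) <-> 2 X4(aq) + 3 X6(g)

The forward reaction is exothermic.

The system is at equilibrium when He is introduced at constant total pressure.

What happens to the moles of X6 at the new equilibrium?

Adding inert gas at constant total pressure expands the volume and lowers every reacting partial pressure. With Δn_gas = 3 − 2 = +1, Q moves away from K toward the side with fewer gas moles, so the system shifts toward the side with more gas moles — to the right.
The net shift is to the right. X6 is a product, so its amount increases.

increases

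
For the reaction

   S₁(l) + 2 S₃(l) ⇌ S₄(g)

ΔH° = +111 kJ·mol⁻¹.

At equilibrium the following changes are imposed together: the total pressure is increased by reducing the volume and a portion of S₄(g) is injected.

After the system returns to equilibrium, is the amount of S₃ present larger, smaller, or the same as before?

Gas moles: reactants 0, products 1 (Δn_gas = +1). Compression shifts the system toward the side with fewer moles of gas — to the left.
Adding S₄ (g), a product, drives the reaction to the left.
The net shift is to the left. S₃ is a reactant, so its amount increases.

increases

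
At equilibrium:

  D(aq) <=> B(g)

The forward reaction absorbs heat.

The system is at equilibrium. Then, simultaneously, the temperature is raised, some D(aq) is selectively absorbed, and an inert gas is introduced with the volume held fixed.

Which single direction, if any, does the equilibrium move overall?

cannot be determined

The forward reaction is endothermic. Raising T favours the endothermic direction — shift to the right.
Removing D (aq), a reactant, drives the reaction to the left.
At constant volume, adding an inert gas leaves every reacting species' partial pressure unchanged, so Q is unchanged — no shift from this change.
The individual effects push in opposite directions; without quantitative information the net direction cannot be determined.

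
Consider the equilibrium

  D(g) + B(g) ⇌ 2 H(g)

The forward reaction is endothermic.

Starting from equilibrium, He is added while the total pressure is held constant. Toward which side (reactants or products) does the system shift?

no shift

Adding inert gas at constant total pressure expands the volume, scaling every reacting partial pressure by the same factor. Δn_gas = 2 − 2 = 0, so Q is unchanged — no shift.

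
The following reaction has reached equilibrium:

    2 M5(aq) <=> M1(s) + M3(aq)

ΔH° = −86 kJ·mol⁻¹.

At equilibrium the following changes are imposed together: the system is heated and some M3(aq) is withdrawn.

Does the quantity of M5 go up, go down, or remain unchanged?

The forward reaction is exothermic. Raising T favours the endothermic direction — shift to the left.
Removing M3 (aq), a product, drives the reaction to the right.
The two effects oppose each other, so the net shift — and hence the change in M5 — cannot be determined from the given information.

cannot be determined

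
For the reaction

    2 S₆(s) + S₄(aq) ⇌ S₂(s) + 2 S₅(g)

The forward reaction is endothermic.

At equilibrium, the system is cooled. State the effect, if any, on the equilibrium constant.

K depends on temperature via the van 't Hoff relation. The forward reaction is endothermic, so lowering T decreases K.

decreases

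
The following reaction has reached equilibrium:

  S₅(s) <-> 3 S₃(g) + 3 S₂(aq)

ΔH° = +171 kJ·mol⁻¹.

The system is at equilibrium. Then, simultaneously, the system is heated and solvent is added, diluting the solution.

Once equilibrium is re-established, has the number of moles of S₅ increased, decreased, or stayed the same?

decreases

The forward reaction is endothermic. Raising T favours the endothermic direction — shift to the right.
Dilution lowers every aqueous concentration by the same factor. Δn_aq = 3 − 0 = +3, so the system shifts toward the side with more dissolved moles — to the right.
The net shift is to the right. S₅ is a reactant, so its amount decreases.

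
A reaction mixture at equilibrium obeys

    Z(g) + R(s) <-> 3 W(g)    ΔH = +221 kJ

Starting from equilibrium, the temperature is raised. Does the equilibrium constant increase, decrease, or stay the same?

K depends on temperature via the van 't Hoff relation. The forward reaction is endothermic, so raising T increases K.

increases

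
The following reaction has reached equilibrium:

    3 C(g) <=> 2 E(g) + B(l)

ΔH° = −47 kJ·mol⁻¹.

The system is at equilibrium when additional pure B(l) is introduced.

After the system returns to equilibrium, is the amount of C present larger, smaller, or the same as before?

B is a pure liquid; its activity is 1 regardless of amount, so Q is unaffected — no shift from this change.
No net shift occurs, so the amount of C is unchanged.

unchanged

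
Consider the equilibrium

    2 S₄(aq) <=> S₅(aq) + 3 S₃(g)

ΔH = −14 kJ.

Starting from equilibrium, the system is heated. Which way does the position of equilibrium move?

left

The forward reaction is exothermic. Raising T favours the endothermic direction — shift to the left.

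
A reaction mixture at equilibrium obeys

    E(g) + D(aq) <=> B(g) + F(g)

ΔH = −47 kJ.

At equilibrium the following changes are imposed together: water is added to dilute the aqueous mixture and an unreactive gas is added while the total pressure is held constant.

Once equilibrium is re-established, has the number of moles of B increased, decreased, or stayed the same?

cannot be determined

Dilution lowers every aqueous concentration by the same factor. Δn_aq = 0 − 1 = -1, so the system shifts toward the side with more dissolved moles — to the left.
Adding inert gas at constant total pressure expands the volume and lowers every reacting partial pressure. With Δn_gas = 2 − 1 = +1, Q moves away from K toward the side with fewer gas moles, so the system shifts toward the side with more gas moles — to the right.
The two effects oppose each other, so the net shift — and hence the change in B — cannot be determined from the given information.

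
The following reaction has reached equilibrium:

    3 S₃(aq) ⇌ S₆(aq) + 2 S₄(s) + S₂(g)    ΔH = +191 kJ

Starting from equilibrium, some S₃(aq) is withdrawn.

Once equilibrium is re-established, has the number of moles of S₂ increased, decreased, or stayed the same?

Removing S₃ (aq), a reactant, drives the reaction to the left.
The net shift is to the left. S₂ is a product, so its amount decreases.

decreases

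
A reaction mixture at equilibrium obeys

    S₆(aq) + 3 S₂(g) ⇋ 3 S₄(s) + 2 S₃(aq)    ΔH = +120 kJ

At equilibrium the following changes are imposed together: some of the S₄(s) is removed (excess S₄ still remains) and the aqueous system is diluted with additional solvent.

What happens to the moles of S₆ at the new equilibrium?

decreases

S₄ is a pure solid; its activity is 1 regardless of amount, so Q is unaffected — no shift from this change.
Dilution lowers every aqueous concentration by the same factor. Δn_aq = 2 − 1 = +1, so the system shifts toward the side with more dissolved moles — to the right.
The net shift is to the right. S₆ is a reactant, so its amount decreases.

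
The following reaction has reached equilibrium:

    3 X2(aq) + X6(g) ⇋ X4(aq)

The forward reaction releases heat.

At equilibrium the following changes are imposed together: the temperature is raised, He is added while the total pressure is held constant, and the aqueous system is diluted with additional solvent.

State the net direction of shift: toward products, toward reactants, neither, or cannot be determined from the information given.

left

The forward reaction is exothermic. Raising T favours the endothermic direction — shift to the left.
Adding inert gas at constant total pressure expands the volume and lowers every reacting partial pressure. With Δn_gas = 0 − 1 = -1, Q moves away from K toward the side with fewer gas moles, so the system shifts toward the side with more gas moles — to the left.
Dilution lowers every aqueous concentration by the same factor. Δn_aq = 1 − 3 = -2, so the system shifts toward the side with more dissolved moles — to the left.
All effects act in the same direction — net shift to the left.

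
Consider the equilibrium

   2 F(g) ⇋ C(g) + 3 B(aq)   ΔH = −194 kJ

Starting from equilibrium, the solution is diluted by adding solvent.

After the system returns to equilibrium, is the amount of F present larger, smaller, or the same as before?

Dilution lowers every aqueous concentration by the same factor. Δn_aq = 3 − 0 = +3, so the system shifts toward the side with more dissolved moles — to the right.
The net shift is to the right. F is a reactant, so its amount decreases.

decreases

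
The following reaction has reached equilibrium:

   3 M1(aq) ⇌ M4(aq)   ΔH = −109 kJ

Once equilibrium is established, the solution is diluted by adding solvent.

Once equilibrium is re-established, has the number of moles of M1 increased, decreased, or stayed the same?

Dilution lowers every aqueous concentration by the same factor. Δn_aq = 1 − 3 = -2, so the system shifts toward the side with more dissolved moles — to the left.
The net shift is to the left. M1 is a reactant, so its amount increases.

increases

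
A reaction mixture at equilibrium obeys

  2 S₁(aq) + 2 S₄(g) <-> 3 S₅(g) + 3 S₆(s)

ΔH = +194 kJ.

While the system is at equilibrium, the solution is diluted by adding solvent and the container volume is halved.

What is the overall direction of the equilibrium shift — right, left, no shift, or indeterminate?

Dilution lowers every aqueous concentration by the same factor. Δn_aq = 0 − 2 = -2, so the system shifts toward the side with more dissolved moles — to the left.
Gas moles: reactants 2, products 3 (Δn_gas = +1). Compression shifts the system toward the side with fewer moles of gas — to the left.
All effects act in the same direction — net shift to the left.

left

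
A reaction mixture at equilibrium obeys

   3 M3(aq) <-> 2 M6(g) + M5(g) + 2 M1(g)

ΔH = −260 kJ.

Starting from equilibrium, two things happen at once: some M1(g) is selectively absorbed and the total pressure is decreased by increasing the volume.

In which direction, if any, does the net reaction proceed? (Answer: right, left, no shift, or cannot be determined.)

right

Removing M1 (g), a product, drives the reaction to the right.
Gas moles: reactants 0, products 5 (Δn_gas = +5). Expansion shifts the system toward the side with more moles of gas — to the right.
All effects act in the same direction — net shift to the right.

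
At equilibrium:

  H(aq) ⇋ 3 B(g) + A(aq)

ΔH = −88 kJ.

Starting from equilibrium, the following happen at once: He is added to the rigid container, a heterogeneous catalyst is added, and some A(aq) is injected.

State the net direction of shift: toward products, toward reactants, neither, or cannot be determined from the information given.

At constant volume, adding an inert gas leaves every reacting species' partial pressure unchanged, so Q is unchanged — no shift from this change.
A catalyst speeds both forward and reverse rates equally; it changes neither Q nor K — no shift from this change.
Adding A (aq), a product, drives the reaction to the left.
Only the nonzero effect(s) matter; the net shift is to the left.

left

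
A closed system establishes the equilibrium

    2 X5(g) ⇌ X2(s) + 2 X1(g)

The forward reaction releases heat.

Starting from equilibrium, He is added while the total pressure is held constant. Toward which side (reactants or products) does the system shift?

Adding inert gas at constant total pressure expands the volume, scaling every reacting partial pressure by the same factor. Δn_gas = 2 − 2 = 0, so Q is unchanged — no shift.

no shift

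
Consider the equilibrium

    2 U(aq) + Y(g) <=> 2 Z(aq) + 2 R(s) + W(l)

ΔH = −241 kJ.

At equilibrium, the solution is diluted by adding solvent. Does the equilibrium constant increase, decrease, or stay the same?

The equilibrium constant depends only on temperature. This perturbation changes neither the position of equilibrium nor K.

unchanged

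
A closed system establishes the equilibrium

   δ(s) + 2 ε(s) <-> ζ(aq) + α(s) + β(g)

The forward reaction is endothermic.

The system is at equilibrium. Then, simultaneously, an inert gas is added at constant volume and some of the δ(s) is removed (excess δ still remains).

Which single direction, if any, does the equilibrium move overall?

no shift

At constant volume, adding an inert gas leaves every reacting species' partial pressure unchanged, so Q is unchanged — no shift from this change.
δ is a pure solid; its activity is 1 regardless of amount, so Q is unaffected — no shift from this change.
None of the changes alters Q relative to K, so there is no net shift.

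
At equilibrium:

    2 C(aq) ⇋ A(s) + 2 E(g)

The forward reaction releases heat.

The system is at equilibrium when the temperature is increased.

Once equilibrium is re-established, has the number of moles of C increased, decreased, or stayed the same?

increases

The forward reaction is exothermic. Raising T favours the endothermic direction — shift to the left.
The net shift is to the left. C is a reactant, so its amount increases.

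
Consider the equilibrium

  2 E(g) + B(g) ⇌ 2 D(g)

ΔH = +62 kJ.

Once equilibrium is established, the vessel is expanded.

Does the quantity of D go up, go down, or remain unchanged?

Gas moles: reactants 3, products 2 (Δn_gas = -1). Expansion shifts the system toward the side with more moles of gas — to the left.
The net shift is to the left. D is a product, so its amount decreases.

decreases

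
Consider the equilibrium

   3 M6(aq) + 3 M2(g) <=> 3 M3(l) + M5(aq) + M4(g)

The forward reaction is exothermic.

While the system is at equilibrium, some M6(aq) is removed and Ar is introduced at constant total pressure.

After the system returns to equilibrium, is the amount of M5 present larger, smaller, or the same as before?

decreases

Removing M6 (aq), a reactant, drives the reaction to the left.
Adding inert gas at constant total pressure expands the volume and lowers every reacting partial pressure. With Δn_gas = 1 − 3 = -2, Q moves away from K toward the side with fewer gas moles, so the system shifts toward the side with more gas moles — to the left.
The net shift is to the left. M5 is a product, so its amount decreases.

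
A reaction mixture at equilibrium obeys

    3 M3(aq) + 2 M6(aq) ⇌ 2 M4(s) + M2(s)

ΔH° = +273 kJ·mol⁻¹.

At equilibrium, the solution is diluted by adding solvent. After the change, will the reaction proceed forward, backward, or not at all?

left

Dilution lowers every aqueous concentration by the same factor. Δn_aq = 0 − 5 = -5, so the system shifts toward the side with more dissolved moles — to the left.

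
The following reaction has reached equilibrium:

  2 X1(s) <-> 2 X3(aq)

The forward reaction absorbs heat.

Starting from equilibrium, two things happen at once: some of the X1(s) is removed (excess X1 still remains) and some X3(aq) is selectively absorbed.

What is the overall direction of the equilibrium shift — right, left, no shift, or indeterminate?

X1 is a pure solid; its activity is 1 regardless of amount, so Q is unaffected — no shift from this change.
Removing X3 (aq), a product, drives the reaction to the right.
Only the nonzero effect(s) matter; the net shift is to the right.

right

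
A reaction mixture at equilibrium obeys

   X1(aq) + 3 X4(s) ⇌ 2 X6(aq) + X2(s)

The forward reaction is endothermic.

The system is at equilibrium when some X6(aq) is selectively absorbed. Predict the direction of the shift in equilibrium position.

right

Removing X6 (aq), a product, drives the reaction to the right.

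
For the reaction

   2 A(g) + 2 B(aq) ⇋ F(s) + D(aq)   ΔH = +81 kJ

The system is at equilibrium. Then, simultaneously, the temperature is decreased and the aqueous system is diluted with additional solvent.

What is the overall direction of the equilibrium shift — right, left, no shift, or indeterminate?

left

The forward reaction is endothermic. Lowering T favours the exothermic direction — shift to the left.
Dilution lowers every aqueous concentration by the same factor. Δn_aq = 1 − 2 = -1, so the system shifts toward the side with more dissolved moles — to the left.
All effects act in the same direction — net shift to the left.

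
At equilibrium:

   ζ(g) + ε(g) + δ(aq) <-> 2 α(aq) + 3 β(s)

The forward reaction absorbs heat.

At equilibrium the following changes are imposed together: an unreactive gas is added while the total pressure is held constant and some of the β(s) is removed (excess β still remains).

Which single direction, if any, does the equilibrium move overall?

Adding inert gas at constant total pressure expands the volume and lowers every reacting partial pressure. With Δn_gas = 0 − 2 = -2, Q moves away from K toward the side with fewer gas moles, so the system shifts toward the side with more gas moles — to the left.
β is a pure solid; its activity is 1 regardless of amount, so Q is unaffected — no shift from this change.
Only the nonzero effect(s) matter; the net shift is to the left.

left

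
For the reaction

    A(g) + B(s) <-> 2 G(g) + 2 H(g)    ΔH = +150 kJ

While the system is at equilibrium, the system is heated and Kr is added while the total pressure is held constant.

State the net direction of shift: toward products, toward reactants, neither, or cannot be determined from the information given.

The forward reaction is endothermic. Raising T favours the endothermic direction — shift to the right.
Adding inert gas at constant total pressure expands the volume and lowers every reacting partial pressure. With Δn_gas = 4 − 1 = +3, Q moves away from K toward the side with fewer gas moles, so the system shifts toward the side with more gas moles — to the right.
All effects act in the same direction — net shift to the right.

right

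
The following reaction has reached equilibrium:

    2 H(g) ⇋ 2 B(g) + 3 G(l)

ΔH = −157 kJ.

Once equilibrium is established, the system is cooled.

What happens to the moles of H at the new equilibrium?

The forward reaction is exothermic. Lowering T favours the exothermic direction — shift to the right.
The net shift is to the right. H is a reactant, so its amount decreases.

decreases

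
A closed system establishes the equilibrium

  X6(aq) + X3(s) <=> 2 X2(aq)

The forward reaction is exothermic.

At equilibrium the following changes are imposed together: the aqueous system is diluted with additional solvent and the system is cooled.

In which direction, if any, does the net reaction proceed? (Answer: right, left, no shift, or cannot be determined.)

Dilution lowers every aqueous concentration by the same factor. Δn_aq = 2 − 1 = +1, so the system shifts toward the side with more dissolved moles — to the right.
The forward reaction is exothermic. Lowering T favours the exothermic direction — shift to the right.
All effects act in the same direction — net shift to the right.

right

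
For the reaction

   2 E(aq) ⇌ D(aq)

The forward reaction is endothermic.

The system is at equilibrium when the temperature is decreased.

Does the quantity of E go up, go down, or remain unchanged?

The forward reaction is endothermic. Lowering T favours the exothermic direction — shift to the left.
The net shift is to the left. E is a reactant, so its amount increases.

increases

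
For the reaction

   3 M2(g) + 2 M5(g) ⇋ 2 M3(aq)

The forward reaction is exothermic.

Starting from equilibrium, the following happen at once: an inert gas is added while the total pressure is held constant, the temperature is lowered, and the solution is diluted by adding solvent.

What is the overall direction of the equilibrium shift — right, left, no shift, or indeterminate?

Adding inert gas at constant total pressure expands the volume and lowers every reacting partial pressure. With Δn_gas = 0 − 5 = -5, Q moves away from K toward the side with fewer gas moles, so the system shifts toward the side with more gas moles — to the left.
The forward reaction is exothermic. Lowering T favours the exothermic direction — shift to the right.
Dilution lowers every aqueous concentration by the same factor. Δn_aq = 2 − 0 = +2, so the system shifts toward the side with more dissolved moles — to the right.
The individual effects push in opposite directions; without quantitative information the net direction cannot be determined.

cannot be determined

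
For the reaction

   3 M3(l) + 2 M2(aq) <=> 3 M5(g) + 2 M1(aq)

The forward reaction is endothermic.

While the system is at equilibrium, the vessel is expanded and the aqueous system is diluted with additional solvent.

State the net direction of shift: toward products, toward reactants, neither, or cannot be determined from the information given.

Gas moles: reactants 0, products 3 (Δn_gas = +3). Expansion shifts the system toward the side with more moles of gas — to the right.
Dilution scales every aqueous concentration by the same factor. Δn_aq = 2 − 2 = 0, so Q is unchanged — no shift.
Only the nonzero effect(s) matter; the net shift is to the right.

right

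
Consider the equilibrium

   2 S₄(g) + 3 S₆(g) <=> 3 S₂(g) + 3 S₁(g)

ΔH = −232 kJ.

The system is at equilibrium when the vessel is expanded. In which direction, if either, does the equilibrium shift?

Gas moles: reactants 5, products 6 (Δn_gas = +1). Expansion shifts the system toward the side with more moles of gas — to the right.

right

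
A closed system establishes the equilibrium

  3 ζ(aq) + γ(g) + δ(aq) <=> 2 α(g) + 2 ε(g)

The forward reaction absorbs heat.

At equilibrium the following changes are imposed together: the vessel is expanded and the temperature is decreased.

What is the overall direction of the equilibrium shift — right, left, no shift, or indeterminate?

cannot be determined

Gas moles: reactants 1, products 4 (Δn_gas = +3). Expansion shifts the system toward the side with more moles of gas — to the right.
The forward reaction is endothermic. Lowering T favours the exothermic direction — shift to the left.
The individual effects push in opposite directions; without quantitative information the net direction cannot be determined.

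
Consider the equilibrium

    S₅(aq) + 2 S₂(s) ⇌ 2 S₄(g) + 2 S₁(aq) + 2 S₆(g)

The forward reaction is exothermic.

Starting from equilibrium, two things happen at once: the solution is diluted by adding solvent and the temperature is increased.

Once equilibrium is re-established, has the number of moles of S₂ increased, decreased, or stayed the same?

cannot be determined

Dilution lowers every aqueous concentration by the same factor. Δn_aq = 2 − 1 = +1, so the system shifts toward the side with more dissolved moles — to the right.
The forward reaction is exothermic. Raising T favours the endothermic direction — shift to the left.
The two effects oppose each other, so the net shift — and hence the change in S₂ — cannot be determined from the given information.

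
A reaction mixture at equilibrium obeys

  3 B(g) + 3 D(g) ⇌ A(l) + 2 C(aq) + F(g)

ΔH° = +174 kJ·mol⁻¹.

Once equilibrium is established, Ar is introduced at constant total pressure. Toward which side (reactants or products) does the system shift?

Adding inert gas at constant total pressure expands the volume and lowers every reacting partial pressure. With Δn_gas = 1 − 6 = -5, Q moves away from K toward the side with fewer gas moles, so the system shifts toward the side with more gas moles — to the left.

left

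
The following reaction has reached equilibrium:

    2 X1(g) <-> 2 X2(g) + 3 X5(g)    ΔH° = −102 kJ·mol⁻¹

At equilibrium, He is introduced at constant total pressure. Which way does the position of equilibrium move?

right

Adding inert gas at constant total pressure expands the volume and lowers every reacting partial pressure. With Δn_gas = 5 − 2 = +3, Q moves away from K toward the side with fewer gas moles, so the system shifts toward the side with more gas moles — to the right.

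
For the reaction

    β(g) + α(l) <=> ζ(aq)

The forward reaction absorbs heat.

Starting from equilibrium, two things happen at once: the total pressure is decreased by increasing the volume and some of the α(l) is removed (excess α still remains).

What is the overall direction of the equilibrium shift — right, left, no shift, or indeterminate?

Gas moles: reactants 1, products 0 (Δn_gas = -1). Expansion shifts the system toward the side with more moles of gas — to the left.
α is a pure liquid; its activity is 1 regardless of amount, so Q is unaffected — no shift from this change.
Only the nonzero effect(s) matter; the net shift is to the left.

left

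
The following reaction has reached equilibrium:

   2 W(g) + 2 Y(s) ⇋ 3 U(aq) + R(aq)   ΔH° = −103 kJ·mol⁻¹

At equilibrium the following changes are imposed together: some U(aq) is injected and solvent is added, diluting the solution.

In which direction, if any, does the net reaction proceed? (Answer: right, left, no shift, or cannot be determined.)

Adding U (aq), a product, drives the reaction to the left.
Dilution lowers every aqueous concentration by the same factor. Δn_aq = 4 − 0 = +4, so the system shifts toward the side with more dissolved moles — to the right.
The individual effects push in opposite directions; without quantitative information the net direction cannot be determined.

cannot be determined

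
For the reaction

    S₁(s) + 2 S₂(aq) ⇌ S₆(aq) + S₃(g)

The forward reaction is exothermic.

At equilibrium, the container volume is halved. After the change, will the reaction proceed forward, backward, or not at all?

left

Gas moles: reactants 0, products 1 (Δn_gas = +1). Compression shifts the system toward the side with fewer moles of gas — to the left.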